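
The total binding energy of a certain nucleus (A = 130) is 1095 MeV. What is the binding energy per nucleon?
B.E./A = 1095/130 = 8.423 MeV/nucleon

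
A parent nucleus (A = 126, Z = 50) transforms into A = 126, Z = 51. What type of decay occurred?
ΔA = 0, ΔZ = +1 ⇒ beta-minus decay (β⁻)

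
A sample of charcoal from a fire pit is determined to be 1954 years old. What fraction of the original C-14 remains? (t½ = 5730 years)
N/N₀ = (1/2)^(t/t½) = 0.7895 = 78.9%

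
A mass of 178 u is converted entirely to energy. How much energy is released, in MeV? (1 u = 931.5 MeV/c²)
E = mc² = 1.658e5 MeV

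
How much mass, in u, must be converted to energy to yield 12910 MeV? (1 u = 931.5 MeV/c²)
m = E/c² = 13.86 u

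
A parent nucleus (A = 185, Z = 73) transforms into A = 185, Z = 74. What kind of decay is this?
ΔA = 0, ΔZ = +1 ⇒ beta-minus decay (β⁻)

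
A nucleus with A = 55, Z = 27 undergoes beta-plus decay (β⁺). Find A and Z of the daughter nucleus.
Daughter: A = 55, Z = 26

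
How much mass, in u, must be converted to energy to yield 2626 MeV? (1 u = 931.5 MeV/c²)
m = E/c² = 2.819 u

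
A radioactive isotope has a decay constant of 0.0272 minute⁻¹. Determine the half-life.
t½ = ln(2)/λ = 25.48 minutes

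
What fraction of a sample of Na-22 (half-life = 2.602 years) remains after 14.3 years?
N/N₀ = (1/2)^(t/t½) = 0.02216 = 2.22%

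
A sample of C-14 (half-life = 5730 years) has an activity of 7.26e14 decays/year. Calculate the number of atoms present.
N = A/λ = 6.002e18 atoms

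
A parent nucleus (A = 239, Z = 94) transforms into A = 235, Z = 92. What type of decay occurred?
ΔA = -4, ΔZ = -2 ⇒ alpha decay (α)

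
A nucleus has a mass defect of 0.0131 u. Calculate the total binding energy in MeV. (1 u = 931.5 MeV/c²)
B.E. = Δm × 931.5 = 12.2 MeV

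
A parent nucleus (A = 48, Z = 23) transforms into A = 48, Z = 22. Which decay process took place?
ΔA = 0, ΔZ = -1 ⇒ beta-plus decay (β⁺) or electron capture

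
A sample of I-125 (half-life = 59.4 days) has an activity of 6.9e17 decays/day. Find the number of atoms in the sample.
N = A/λ = 5.913e19 atoms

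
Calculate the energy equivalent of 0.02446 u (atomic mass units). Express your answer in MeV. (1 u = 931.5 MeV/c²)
E = mc² = 22.78 MeV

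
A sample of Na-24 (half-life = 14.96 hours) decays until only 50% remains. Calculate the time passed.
t = t½ × log₂(N₀/N) = 14.96 hours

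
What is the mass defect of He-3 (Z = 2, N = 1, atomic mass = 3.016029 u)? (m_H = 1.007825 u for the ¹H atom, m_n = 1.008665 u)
Δm = Z·m_H + N·m_n − M = 0.008286 u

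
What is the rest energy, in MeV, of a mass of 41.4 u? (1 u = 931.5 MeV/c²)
E = mc² = 38560 MeV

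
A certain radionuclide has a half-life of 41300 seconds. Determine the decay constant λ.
λ = ln(2)/t½ = 1.678e-5 second⁻¹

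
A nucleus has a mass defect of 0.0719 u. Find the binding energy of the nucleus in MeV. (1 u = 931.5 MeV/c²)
B.E. = Δm × 931.5 = 66.97 MeV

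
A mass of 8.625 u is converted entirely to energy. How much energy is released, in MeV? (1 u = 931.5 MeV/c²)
E = mc² = 8034 MeV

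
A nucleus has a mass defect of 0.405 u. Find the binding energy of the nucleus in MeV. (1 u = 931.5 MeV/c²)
B.E. = Δm × 931.5 = 377.3 MeV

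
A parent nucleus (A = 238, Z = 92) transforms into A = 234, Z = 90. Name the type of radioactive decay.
ΔA = -4, ΔZ = -2 ⇒ alpha decay (α)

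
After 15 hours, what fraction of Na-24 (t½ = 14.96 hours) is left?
N/N₀ = (1/2)^(t/t½) = 0.4991 = 49.9%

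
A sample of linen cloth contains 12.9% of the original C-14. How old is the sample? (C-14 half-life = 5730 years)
Age = t½ × log₂(1/ratio) = 16930 years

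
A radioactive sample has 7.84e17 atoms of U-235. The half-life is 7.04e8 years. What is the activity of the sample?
A = λN = 7.719e8 decays/year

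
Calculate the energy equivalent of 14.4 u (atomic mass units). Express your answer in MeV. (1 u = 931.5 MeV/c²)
E = mc² = 13410 MeV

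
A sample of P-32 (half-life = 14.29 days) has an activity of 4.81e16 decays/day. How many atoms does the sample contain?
N = A/λ = 9.916e17 atoms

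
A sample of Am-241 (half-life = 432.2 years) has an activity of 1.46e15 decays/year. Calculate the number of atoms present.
N = A/λ = 9.104e17 atoms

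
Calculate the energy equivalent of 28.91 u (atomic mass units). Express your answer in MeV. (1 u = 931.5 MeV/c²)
E = mc² = 26930 MeV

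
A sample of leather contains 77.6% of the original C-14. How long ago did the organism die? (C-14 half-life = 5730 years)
Age = t½ × log₂(1/ratio) = 2096 years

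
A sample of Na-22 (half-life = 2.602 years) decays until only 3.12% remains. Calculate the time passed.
t = t½ × log₂(N₀/N) = 13.02 years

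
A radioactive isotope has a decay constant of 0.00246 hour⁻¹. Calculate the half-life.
t½ = ln(2)/λ = 281.8 hours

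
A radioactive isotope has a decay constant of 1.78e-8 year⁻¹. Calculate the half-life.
t½ = ln(2)/λ = 3.894e7 years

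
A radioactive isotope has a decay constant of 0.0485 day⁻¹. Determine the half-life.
t½ = ln(2)/λ = 14.29 days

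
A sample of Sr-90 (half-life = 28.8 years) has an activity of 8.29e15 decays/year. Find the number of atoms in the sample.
N = A/λ = 3.444e17 atoms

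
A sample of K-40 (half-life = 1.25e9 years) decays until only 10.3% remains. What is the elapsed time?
t = t½ × log₂(N₀/N) = 4.099e9 years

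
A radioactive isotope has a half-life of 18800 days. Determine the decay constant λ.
λ = ln(2)/t½ = 3.687e-5 day⁻¹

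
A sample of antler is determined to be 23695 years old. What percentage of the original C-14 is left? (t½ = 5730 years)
N/N₀ = (1/2)^(t/t½) = 0.05691 = 5.69%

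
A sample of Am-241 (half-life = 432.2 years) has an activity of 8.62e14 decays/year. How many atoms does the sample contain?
N = A/λ = 5.375e17 atoms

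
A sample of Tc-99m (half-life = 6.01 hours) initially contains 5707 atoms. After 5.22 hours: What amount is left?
N = N₀(1/2)^(t/t½) = 3126 atoms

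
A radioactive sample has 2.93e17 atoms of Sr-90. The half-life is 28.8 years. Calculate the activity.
A = λN = 7.052e15 decays/year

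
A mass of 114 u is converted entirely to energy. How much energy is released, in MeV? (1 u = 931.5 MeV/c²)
E = mc² = 1.062e5 MeV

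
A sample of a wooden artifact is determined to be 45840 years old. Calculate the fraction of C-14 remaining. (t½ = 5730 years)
N/N₀ = (1/2)^(t/t½) = 0.003906 = 0.391%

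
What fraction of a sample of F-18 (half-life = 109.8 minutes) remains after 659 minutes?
N/N₀ = (1/2)^(t/t½) = 0.01561 = 1.56%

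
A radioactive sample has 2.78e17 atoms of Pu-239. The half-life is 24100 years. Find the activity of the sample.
A = λN = 7.996e12 decays/year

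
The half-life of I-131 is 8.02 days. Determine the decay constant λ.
λ = ln(2)/t½ = 0.08643 day⁻¹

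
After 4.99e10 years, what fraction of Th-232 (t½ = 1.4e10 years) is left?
N/N₀ = (1/2)^(t/t½) = 0.08454 = 8.45%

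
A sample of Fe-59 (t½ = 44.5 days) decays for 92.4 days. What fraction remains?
N/N₀ = (1/2)^(t/t½) = 0.2371 = 23.7%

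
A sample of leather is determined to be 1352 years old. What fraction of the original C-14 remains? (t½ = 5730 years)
N/N₀ = (1/2)^(t/t½) = 0.8491 = 84.9%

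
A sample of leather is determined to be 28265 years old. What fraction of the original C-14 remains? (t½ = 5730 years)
N/N₀ = (1/2)^(t/t½) = 0.03274 = 3.27%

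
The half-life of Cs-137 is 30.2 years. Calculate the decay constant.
λ = ln(2)/t½ = 0.02295 year⁻¹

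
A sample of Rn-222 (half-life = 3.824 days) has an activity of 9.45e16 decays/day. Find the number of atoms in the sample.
N = A/λ = 5.213e17 atoms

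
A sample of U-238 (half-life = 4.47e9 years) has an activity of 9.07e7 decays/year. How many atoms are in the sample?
N = A/λ = 5.849e17 atoms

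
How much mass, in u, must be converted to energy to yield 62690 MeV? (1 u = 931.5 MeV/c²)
m = E/c² = 67.3 u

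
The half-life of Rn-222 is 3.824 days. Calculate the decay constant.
λ = ln(2)/t½ = 0.1813 day⁻¹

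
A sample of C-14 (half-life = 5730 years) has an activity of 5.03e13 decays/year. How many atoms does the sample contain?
N = A/λ = 4.158e17 atoms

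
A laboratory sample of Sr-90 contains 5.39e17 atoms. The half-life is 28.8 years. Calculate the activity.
A = λN = 1.297e16 decays/year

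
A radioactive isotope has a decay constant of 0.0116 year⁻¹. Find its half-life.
t½ = ln(2)/λ = 59.75 years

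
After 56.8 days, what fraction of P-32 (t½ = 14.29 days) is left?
N/N₀ = (1/2)^(t/t½) = 0.0636 = 6.36%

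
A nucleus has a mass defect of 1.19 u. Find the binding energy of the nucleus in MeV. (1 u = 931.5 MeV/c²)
B.E. = Δm × 931.5 = 1108 MeV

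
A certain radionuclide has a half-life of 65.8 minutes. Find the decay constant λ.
λ = ln(2)/t½ = 0.01053 minute⁻¹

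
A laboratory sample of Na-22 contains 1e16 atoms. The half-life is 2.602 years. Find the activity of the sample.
A = λN = 2.664e15 decays/year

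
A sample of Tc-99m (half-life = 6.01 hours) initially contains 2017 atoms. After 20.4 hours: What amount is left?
N = N₀(1/2)^(t/t½) = 191.8 atoms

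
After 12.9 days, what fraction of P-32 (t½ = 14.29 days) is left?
N/N₀ = (1/2)^(t/t½) = 0.5349 = 53.5%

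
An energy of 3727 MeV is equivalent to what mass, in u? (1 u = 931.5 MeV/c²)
m = E/c² = 4.001 u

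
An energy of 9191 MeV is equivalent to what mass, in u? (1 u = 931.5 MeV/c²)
m = E/c² = 9.867 u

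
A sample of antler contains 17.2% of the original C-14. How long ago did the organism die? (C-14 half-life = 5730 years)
Age = t½ × log₂(1/ratio) = 14550 years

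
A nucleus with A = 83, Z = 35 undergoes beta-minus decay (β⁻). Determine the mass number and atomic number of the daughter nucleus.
Daughter: A = 83, Z = 36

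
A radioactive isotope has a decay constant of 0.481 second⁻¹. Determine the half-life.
t½ = ln(2)/λ = 1.441 seconds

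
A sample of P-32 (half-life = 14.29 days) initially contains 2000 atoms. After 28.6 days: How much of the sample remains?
N = N₀(1/2)^(t/t½) = 499.5 atoms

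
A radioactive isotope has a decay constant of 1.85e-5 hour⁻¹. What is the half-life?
t½ = ln(2)/λ = 37470 hours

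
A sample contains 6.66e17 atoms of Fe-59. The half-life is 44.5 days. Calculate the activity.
A = λN = 1.037e16 decays/day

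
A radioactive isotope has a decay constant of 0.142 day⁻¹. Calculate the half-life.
t½ = ln(2)/λ = 4.881 days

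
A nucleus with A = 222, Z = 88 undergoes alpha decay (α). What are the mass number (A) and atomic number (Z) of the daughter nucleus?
Daughter: A = 218, Z = 86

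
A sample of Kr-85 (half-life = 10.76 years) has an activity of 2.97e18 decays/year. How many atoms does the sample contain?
N = A/λ = 4.61e19 atoms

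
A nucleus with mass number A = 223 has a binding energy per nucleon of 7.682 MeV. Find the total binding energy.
B.E. = 7.682 × 223 = 1713 MeV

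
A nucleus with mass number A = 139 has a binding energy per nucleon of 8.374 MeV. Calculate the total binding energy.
B.E. = 8.374 × 139 = 1164 MeV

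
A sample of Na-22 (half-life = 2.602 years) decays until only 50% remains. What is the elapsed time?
t = t½ × log₂(N₀/N) = 2.602 years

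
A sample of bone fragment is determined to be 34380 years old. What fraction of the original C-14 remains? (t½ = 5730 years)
N/N₀ = (1/2)^(t/t½) = 0.01562 = 1.56%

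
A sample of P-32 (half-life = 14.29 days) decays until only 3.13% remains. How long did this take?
t = t½ × log₂(N₀/N) = 71.42 days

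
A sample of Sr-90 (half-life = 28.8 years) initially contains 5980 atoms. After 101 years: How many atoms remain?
N = N₀(1/2)^(t/t½) = 526 atoms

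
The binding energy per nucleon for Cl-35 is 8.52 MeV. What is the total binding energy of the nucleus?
B.E. = 8.52 × 35 = 298.2 MeV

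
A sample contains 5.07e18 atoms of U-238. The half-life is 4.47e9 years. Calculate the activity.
A = λN = 7.862e8 decays/year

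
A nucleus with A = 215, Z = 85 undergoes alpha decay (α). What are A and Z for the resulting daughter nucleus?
Daughter: A = 211, Z = 83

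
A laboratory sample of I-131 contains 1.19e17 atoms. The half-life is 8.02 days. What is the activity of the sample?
A = λN = 1.028e16 decays/day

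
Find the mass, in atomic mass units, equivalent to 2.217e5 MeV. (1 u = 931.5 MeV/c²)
m = E/c² = 238 u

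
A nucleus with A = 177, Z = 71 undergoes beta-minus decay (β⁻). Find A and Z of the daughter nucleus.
Daughter: A = 177, Z = 72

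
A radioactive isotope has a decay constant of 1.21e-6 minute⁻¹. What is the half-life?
t½ = ln(2)/λ = 5.728e5 minutes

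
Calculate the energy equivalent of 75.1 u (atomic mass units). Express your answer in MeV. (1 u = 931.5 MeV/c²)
E = mc² = 69960 MeV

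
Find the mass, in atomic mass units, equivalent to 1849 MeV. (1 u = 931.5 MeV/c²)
m = E/c² = 1.985 u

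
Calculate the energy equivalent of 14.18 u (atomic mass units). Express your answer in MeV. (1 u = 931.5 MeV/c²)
E = mc² = 13210 MeV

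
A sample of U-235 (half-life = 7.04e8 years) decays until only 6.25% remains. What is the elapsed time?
t = t½ × log₂(N₀/N) = 2.816e9 years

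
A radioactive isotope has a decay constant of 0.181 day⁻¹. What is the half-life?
t½ = ln(2)/λ = 3.83 days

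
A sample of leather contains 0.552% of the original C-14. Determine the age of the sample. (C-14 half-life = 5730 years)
Age = t½ × log₂(1/ratio) = 42980 years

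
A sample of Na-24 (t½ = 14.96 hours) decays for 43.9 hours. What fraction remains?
N/N₀ = (1/2)^(t/t½) = 0.1308 = 13.1%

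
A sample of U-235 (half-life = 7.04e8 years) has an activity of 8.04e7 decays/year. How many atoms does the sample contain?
N = A/λ = 8.166e16 atoms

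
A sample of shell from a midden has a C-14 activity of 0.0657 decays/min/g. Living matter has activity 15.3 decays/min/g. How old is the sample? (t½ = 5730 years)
Age = t½ × log₂(A₀/A) = 45060 years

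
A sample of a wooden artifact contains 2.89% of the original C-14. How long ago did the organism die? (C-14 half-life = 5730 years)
Age = t½ × log₂(1/ratio) = 29300 years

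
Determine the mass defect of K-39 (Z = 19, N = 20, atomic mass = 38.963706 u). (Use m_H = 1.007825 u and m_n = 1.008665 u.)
Δm = Z·m_H + N·m_n − M = 0.3583 u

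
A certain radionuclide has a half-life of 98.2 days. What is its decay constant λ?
λ = ln(2)/t½ = 0.007059 day⁻¹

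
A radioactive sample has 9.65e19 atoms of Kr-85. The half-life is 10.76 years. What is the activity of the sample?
A = λN = 6.216e18 decays/year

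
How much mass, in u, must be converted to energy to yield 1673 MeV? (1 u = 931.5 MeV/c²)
m = E/c² = 1.796 u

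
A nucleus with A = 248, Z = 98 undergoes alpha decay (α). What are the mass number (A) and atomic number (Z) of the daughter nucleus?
Daughter: A = 244, Z = 96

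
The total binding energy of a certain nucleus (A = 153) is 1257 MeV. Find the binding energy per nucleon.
B.E./A = 1257/153 = 8.216 MeV/nucleon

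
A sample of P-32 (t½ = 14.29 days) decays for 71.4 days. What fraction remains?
N/N₀ = (1/2)^(t/t½) = 0.03133 = 3.13%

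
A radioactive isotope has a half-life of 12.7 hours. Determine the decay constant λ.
λ = ln(2)/t½ = 0.05458 hour⁻¹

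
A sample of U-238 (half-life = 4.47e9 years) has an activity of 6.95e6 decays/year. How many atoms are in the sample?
N = A/λ = 4.482e16 atoms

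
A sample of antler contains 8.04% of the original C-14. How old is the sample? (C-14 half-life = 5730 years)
Age = t½ × log₂(1/ratio) = 20840 years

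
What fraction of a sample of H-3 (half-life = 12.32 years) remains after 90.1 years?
N/N₀ = (1/2)^(t/t½) = 0.006287 = 0.629%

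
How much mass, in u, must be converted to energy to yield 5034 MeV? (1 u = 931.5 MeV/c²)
m = E/c² = 5.404 u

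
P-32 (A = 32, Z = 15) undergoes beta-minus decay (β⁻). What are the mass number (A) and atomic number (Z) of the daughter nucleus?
Daughter: A = 32, Z = 16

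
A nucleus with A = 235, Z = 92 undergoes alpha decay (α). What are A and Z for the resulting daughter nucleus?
Daughter: A = 231, Z = 90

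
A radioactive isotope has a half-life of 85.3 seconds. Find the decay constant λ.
λ = ln(2)/t½ = 0.008126 second⁻¹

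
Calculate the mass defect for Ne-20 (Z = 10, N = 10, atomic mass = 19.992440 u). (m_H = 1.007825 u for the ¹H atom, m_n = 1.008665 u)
Δm = Z·m_H + N·m_n − M = 0.1725 u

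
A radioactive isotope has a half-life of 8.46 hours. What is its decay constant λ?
λ = ln(2)/t½ = 0.08193 hour⁻¹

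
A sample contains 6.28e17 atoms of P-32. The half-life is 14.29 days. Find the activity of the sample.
A = λN = 3.046e16 decays/day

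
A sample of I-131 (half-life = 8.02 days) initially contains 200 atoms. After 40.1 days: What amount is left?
N = N₀(1/2)^(t/t½) = 6.25 atoms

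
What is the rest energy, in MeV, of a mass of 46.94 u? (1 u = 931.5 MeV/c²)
E = mc² = 43720 MeV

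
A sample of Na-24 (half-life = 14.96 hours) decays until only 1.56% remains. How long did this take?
t = t½ × log₂(N₀/N) = 89.79 hours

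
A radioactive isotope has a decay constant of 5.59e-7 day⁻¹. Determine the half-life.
t½ = ln(2)/λ = 1.24e6 days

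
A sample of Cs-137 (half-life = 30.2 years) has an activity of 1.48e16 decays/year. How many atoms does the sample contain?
N = A/λ = 6.448e17 atoms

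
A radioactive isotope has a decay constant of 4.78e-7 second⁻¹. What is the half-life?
t½ = ln(2)/λ = 1.45e6 seconds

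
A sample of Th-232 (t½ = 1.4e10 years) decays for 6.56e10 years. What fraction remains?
N/N₀ = (1/2)^(t/t½) = 0.03886 = 3.89%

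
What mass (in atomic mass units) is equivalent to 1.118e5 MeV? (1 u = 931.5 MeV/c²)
m = E/c² = 120 u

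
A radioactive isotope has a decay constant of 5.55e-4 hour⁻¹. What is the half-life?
t½ = ln(2)/λ = 1249 hours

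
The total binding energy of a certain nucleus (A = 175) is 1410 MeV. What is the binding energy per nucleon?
B.E./A = 1410/175 = 8.057 MeV/nucleon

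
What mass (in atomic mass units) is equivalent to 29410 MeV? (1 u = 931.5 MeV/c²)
m = E/c² = 31.57 u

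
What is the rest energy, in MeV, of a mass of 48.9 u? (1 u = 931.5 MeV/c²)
E = mc² = 45550 MeV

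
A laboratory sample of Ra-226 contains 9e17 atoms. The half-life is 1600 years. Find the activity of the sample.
A = λN = 3.899e14 decays/year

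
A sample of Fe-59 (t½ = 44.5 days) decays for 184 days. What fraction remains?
N/N₀ = (1/2)^(t/t½) = 0.05692 = 5.69%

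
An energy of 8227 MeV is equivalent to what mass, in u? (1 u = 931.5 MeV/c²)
m = E/c² = 8.832 u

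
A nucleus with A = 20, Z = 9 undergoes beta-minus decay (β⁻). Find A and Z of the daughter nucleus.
Daughter: A = 20, Z = 10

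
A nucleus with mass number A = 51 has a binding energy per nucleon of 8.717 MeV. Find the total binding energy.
B.E. = 8.717 × 51 = 444.6 MeV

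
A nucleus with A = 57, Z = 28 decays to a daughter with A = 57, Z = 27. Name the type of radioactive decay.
ΔA = 0, ΔZ = -1 ⇒ beta-plus decay (β⁺) or electron capture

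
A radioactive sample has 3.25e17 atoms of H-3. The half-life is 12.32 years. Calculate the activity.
A = λN = 1.829e16 decays/year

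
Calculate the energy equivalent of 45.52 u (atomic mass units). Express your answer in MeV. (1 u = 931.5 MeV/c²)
E = mc² = 42400 MeV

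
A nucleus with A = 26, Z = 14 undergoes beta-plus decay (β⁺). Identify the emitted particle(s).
β⁺: positron (e⁺) + neutrino (νₑ)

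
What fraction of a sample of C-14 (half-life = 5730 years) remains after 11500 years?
N/N₀ = (1/2)^(t/t½) = 0.2488 = 24.9%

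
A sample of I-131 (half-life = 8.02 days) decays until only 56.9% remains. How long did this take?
t = t½ × log₂(N₀/N) = 6.524 days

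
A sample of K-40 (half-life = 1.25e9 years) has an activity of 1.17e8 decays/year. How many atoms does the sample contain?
N = A/λ = 2.11e17 atoms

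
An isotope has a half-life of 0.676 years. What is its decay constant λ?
λ = ln(2)/t½ = 1.025 year⁻¹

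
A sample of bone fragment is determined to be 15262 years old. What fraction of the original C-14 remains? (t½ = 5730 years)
N/N₀ = (1/2)^(t/t½) = 0.1578 = 15.8%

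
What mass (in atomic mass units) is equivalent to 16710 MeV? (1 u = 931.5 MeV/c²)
m = E/c² = 17.94 u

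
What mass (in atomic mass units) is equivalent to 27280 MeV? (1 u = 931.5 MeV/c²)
m = E/c² = 29.29 u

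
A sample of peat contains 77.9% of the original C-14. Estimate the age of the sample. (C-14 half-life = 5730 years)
Age = t½ × log₂(1/ratio) = 2065 years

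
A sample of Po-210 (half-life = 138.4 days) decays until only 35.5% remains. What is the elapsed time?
t = t½ × log₂(N₀/N) = 206.8 days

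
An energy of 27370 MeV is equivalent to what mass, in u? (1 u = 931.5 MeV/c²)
m = E/c² = 29.38 u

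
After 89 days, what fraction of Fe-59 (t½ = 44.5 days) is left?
N/N₀ = (1/2)^(t/t½) = 0.25 = 25%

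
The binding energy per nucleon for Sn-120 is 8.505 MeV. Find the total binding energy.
B.E. = 8.505 × 120 = 1021 MeV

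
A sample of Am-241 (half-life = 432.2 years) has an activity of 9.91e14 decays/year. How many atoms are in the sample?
N = A/λ = 6.179e17 atoms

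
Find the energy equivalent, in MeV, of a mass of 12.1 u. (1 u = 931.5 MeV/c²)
E = mc² = 11270 MeV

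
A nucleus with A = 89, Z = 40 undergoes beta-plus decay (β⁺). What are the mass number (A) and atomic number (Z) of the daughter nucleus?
Daughter: A = 89, Z = 39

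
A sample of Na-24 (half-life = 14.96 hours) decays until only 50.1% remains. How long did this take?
t = t½ × log₂(N₀/N) = 14.92 hours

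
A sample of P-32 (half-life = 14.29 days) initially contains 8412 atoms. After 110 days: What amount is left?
N = N₀(1/2)^(t/t½) = 40.52 atoms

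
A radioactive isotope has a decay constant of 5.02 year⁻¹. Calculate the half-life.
t½ = ln(2)/λ = 0.1381 years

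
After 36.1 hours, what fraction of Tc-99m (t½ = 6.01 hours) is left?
N/N₀ = (1/2)^(t/t½) = 0.01555 = 1.56%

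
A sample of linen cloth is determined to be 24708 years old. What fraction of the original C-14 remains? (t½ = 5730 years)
N/N₀ = (1/2)^(t/t½) = 0.05034 = 5.03%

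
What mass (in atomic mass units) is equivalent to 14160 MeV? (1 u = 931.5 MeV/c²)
m = E/c² = 15.2 u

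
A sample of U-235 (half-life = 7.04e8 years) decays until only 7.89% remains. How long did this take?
t = t½ × log₂(N₀/N) = 2.579e9 years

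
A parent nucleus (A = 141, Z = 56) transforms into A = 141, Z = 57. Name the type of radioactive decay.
ΔA = 0, ΔZ = +1 ⇒ beta-minus decay (β⁻)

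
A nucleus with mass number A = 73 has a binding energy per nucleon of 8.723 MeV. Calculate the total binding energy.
B.E. = 8.723 × 73 = 636.8 MeV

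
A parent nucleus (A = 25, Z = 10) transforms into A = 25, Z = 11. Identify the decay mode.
ΔA = 0, ΔZ = +1 ⇒ beta-minus decay (β⁻)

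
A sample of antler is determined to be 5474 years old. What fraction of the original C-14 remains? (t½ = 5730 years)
N/N₀ = (1/2)^(t/t½) = 0.5157 = 51.6%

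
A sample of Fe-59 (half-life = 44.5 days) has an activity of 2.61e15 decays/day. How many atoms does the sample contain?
N = A/λ = 1.676e17 atoms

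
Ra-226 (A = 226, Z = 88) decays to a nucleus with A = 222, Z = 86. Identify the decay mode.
ΔA = -4, ΔZ = -2 ⇒ alpha decay (α)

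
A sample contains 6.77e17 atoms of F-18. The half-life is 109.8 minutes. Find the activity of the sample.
A = λN = 4.274e15 decays/minute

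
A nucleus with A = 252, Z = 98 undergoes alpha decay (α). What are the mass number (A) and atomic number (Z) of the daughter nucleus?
Daughter: A = 248, Z = 96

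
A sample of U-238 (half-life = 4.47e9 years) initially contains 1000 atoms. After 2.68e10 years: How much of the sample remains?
N = N₀(1/2)^(t/t½) = 15.67 atoms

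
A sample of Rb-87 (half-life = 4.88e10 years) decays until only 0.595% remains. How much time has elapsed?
t = t½ × log₂(N₀/N) = 3.608e11 years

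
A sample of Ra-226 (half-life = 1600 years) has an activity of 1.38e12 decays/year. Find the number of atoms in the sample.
N = A/λ = 3.185e15 atoms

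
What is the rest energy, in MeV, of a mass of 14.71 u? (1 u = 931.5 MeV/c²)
E = mc² = 13700 MeV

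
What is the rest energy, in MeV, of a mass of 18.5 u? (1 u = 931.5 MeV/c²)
E = mc² = 17230 MeV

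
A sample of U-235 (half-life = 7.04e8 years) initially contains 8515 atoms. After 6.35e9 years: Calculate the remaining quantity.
N = N₀(1/2)^(t/t½) = 16.4 atoms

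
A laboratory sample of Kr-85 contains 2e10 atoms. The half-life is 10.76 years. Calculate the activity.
A = λN = 1.288e9 decays/year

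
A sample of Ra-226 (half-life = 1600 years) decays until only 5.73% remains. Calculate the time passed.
t = t½ × log₂(N₀/N) = 6601 years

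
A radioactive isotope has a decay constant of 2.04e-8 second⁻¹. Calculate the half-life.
t½ = ln(2)/λ = 3.398e7 seconds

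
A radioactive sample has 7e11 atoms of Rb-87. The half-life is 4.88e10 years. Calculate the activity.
A = λN = 9.943 decays/year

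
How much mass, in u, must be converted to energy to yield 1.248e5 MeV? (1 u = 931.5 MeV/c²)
m = E/c² = 134 u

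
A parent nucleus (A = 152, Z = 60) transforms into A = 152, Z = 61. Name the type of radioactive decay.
ΔA = 0, ΔZ = +1 ⇒ beta-minus decay (β⁻)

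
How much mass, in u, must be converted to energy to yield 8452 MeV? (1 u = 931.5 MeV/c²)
m = E/c² = 9.074 u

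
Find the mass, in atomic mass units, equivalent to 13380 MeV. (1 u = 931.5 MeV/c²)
m = E/c² = 14.36 u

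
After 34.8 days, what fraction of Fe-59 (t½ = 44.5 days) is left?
N/N₀ = (1/2)^(t/t½) = 0.5816 = 58.2%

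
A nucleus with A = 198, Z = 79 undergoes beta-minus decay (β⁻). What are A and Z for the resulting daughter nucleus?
Daughter: A = 198, Z = 80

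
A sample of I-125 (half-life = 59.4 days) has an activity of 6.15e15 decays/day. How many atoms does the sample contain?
N = A/λ = 5.27e17 atoms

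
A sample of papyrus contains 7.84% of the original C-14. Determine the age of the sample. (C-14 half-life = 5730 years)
Age = t½ × log₂(1/ratio) = 21050 years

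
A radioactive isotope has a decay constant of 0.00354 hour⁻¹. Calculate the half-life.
t½ = ln(2)/λ = 195.8 hours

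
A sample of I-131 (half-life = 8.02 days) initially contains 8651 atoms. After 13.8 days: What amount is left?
N = N₀(1/2)^(t/t½) = 2625 atoms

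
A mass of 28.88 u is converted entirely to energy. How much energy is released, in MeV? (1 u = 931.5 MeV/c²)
E = mc² = 26900 MeV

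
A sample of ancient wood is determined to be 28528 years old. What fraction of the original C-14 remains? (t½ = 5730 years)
N/N₀ = (1/2)^(t/t½) = 0.03171 = 3.17%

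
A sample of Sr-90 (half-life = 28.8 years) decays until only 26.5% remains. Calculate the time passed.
t = t½ × log₂(N₀/N) = 55.18 years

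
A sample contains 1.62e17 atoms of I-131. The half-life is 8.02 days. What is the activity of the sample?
A = λN = 1.4e16 decays/day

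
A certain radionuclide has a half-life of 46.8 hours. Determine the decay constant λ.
λ = ln(2)/t½ = 0.01481 hour⁻¹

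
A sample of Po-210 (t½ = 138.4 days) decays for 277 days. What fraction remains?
N/N₀ = (1/2)^(t/t½) = 0.2497 = 25%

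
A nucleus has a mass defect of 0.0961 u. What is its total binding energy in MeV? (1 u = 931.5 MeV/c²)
B.E. = Δm × 931.5 = 89.52 MeV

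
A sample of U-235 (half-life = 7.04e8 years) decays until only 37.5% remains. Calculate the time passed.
t = t½ × log₂(N₀/N) = 9.962e8 years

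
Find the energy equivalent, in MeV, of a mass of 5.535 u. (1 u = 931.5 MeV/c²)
E = mc² = 5156 MeV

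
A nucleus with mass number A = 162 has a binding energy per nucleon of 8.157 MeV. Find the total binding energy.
B.E. = 8.157 × 162 = 1321 MeV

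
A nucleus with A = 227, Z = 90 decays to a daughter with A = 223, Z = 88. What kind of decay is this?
ΔA = -4, ΔZ = -2 ⇒ alpha decay (α)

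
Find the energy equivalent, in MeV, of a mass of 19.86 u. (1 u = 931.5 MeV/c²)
E = mc² = 18500 MeV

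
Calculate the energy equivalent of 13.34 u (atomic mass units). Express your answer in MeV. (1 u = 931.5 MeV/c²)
E = mc² = 12430 MeV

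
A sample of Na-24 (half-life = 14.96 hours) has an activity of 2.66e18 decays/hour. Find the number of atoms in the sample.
N = A/λ = 5.741e19 atoms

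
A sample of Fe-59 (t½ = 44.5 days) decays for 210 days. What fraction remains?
N/N₀ = (1/2)^(t/t½) = 0.03797 = 3.8%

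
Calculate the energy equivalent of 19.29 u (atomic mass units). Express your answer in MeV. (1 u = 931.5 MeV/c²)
E = mc² = 17970 MeV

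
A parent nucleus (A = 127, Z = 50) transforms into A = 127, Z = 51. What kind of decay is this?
ΔA = 0, ΔZ = +1 ⇒ beta-minus decay (β⁻)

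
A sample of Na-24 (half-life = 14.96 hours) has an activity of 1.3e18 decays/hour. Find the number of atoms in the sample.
N = A/λ = 2.806e19 atoms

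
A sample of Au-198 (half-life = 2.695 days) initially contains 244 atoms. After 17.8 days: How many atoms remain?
N = N₀(1/2)^(t/t½) = 2.507 atoms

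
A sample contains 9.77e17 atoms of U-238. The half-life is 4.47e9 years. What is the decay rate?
A = λN = 1.515e8 decays/year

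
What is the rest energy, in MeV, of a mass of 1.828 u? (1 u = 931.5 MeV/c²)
E = mc² = 1703 MeV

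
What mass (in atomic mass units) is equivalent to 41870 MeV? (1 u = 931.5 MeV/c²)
m = E/c² = 44.95 u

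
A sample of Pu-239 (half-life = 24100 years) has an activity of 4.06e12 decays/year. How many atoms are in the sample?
N = A/λ = 1.412e17 atoms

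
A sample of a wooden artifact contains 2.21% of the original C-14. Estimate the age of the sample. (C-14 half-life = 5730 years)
Age = t½ × log₂(1/ratio) = 31510 years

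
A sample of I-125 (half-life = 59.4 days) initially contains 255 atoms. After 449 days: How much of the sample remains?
N = N₀(1/2)^(t/t½) = 1.352 atoms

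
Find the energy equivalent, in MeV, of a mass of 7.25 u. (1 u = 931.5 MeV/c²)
E = mc² = 6753 MeV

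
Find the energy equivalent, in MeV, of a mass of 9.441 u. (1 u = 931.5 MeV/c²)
E = mc² = 8794 MeV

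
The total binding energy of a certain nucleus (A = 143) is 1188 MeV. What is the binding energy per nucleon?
B.E./A = 1188/143 = 8.308 MeV/nucleon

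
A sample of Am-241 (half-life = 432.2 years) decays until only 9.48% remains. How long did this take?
t = t½ × log₂(N₀/N) = 1469 years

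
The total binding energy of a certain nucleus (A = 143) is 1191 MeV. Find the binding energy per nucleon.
B.E./A = 1191/143 = 8.329 MeV/nucleon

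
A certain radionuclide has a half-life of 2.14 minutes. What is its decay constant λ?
λ = ln(2)/t½ = 0.3239 minute⁻¹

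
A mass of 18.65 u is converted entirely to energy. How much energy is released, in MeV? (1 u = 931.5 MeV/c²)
E = mc² = 17370 MeV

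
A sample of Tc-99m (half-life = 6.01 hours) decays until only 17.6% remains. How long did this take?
t = t½ × log₂(N₀/N) = 15.06 hours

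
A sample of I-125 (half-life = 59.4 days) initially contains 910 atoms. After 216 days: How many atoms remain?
N = N₀(1/2)^(t/t½) = 73.18 atoms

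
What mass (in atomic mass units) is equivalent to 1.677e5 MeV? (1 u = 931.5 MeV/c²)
m = E/c² = 180 u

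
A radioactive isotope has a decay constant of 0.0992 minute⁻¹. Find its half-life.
t½ = ln(2)/λ = 6.987 minutes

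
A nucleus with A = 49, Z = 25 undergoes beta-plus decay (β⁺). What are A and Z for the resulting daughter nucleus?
Daughter: A = 49, Z = 24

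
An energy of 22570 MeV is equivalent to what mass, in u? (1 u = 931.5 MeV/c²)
m = E/c² = 24.23 u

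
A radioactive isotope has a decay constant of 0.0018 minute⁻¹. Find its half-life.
t½ = ln(2)/λ = 385.1 minutes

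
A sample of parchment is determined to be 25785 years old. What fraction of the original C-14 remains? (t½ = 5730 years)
N/N₀ = (1/2)^(t/t½) = 0.04419 = 4.42%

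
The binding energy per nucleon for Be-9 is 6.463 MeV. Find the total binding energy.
B.E. = 6.463 × 9 = 58.17 MeV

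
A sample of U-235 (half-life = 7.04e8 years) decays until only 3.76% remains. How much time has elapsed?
t = t½ × log₂(N₀/N) = 3.332e9 years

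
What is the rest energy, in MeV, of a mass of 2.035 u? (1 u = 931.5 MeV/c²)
E = mc² = 1896 MeV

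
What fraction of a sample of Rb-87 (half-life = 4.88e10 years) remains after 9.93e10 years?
N/N₀ = (1/2)^(t/t½) = 0.244 = 24.4%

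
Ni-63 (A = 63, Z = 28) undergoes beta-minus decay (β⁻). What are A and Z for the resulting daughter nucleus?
Daughter: A = 63, Z = 29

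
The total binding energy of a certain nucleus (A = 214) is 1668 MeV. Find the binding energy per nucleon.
B.E./A = 1668/214 = 7.794 MeV/nucleon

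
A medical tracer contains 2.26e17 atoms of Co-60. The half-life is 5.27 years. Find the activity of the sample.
A = λN = 2.973e16 decays/year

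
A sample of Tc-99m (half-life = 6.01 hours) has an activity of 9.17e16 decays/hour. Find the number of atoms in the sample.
N = A/λ = 7.951e17 atoms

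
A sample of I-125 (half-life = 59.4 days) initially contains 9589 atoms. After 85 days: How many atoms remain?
N = N₀(1/2)^(t/t½) = 3556 atoms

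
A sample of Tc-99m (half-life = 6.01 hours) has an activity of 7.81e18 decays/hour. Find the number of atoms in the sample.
N = A/λ = 6.772e19 atoms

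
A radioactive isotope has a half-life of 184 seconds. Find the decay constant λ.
λ = ln(2)/t½ = 0.003767 second⁻¹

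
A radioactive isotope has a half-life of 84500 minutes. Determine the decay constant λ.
λ = ln(2)/t½ = 8.203e-6 minute⁻¹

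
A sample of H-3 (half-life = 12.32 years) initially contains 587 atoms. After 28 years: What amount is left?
N = N₀(1/2)^(t/t½) = 121.5 atoms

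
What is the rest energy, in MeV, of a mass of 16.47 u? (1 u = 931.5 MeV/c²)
E = mc² = 15340 MeV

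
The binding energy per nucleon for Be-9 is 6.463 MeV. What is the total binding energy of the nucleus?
B.E. = 6.463 × 9 = 58.17 MeV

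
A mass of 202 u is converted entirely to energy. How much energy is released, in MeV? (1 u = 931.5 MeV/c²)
E = mc² = 1.882e5 MeV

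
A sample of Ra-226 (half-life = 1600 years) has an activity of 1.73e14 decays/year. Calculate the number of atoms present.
N = A/λ = 3.993e17 atoms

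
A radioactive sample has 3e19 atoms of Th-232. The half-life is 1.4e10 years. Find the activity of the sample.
A = λN = 1.485e9 decays/year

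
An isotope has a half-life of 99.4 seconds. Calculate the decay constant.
λ = ln(2)/t½ = 0.006973 second⁻¹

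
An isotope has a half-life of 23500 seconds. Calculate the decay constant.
λ = ln(2)/t½ = 2.95e-5 second⁻¹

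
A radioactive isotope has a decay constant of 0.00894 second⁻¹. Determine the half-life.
t½ = ln(2)/λ = 77.53 seconds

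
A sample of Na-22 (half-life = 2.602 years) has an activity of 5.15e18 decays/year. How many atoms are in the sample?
N = A/λ = 1.933e19 atoms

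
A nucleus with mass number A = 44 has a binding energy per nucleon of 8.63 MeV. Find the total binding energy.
B.E. = 8.63 × 44 = 379.7 MeV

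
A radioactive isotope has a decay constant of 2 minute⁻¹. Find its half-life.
t½ = ln(2)/λ = 0.3466 minutes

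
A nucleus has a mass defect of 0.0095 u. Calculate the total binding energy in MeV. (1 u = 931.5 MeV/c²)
B.E. = Δm × 931.5 = 8.849 MeV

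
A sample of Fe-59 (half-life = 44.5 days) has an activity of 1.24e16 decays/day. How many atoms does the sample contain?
N = A/λ = 7.961e17 atoms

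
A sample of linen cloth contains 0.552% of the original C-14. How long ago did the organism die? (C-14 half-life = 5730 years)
Age = t½ × log₂(1/ratio) = 42980 years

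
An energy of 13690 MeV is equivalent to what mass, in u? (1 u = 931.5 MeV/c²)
m = E/c² = 14.7 u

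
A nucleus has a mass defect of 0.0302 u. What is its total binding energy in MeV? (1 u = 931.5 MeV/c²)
B.E. = Δm × 931.5 = 28.13 MeV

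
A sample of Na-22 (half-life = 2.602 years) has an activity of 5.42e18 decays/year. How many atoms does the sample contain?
N = A/λ = 2.035e19 atoms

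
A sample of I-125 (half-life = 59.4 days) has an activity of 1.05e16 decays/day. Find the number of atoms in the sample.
N = A/λ = 8.998e17 atoms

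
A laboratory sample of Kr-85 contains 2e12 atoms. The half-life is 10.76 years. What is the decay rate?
A = λN = 1.288e11 decays/year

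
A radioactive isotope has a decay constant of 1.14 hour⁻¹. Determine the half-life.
t½ = ln(2)/λ = 0.608 hours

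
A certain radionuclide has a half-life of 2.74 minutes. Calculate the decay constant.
λ = ln(2)/t½ = 0.253 minute⁻¹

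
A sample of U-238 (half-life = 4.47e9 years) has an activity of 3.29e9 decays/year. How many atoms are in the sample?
N = A/λ = 2.122e19 atoms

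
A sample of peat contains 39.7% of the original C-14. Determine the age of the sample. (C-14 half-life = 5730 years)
Age = t½ × log₂(1/ratio) = 7637 years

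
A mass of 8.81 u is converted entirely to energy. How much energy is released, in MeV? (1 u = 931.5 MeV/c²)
E = mc² = 8207 MeV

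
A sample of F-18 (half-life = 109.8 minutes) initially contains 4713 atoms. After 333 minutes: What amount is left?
N = N₀(1/2)^(t/t½) = 575.9 atoms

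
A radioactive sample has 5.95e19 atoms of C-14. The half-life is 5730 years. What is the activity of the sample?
A = λN = 7.198e15 decays/year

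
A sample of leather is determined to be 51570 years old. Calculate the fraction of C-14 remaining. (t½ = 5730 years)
N/N₀ = (1/2)^(t/t½) = 0.001953 = 0.195%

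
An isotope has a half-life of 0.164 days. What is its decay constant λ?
λ = ln(2)/t½ = 4.227 day⁻¹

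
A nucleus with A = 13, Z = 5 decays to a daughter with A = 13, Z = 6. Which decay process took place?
ΔA = 0, ΔZ = +1 ⇒ beta-minus decay (β⁻)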